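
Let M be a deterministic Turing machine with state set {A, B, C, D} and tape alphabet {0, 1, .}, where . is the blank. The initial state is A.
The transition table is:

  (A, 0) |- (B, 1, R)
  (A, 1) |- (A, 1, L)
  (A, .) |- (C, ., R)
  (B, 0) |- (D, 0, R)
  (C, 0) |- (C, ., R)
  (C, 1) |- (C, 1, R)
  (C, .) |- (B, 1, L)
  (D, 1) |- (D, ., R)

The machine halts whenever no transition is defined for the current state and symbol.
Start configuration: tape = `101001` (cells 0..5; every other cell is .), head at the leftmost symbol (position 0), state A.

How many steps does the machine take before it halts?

9

state=A head=0 tape=.[1]01001.   (A,1)→(A,1,L)
state=A head=-1 tape=[.]101001.   (A,.)→(C,.,R)
state=C head=0 tape=.[1]01001.   (C,1)→(C,1,R)
state=C head=1 tape=.1[0]1001.   (C,0)→(C,.,R)
state=C head=2 tape=.1.[1]001.   (C,1)→(C,1,R)
state=C head=3 tape=.1.1[0]01.   (C,0)→(C,.,R)
state=C head=4 tape=.1.1.[0]1.   (C,0)→(C,.,R)
state=C head=5 tape=.1.1..[1].   (C,1)→(C,1,R)
state=C head=6 tape=.1.1..1[.]   (C,.)→(B,1,L)
state=B head=5 tape=.1.1..[1]1
M halts after 9 transitions.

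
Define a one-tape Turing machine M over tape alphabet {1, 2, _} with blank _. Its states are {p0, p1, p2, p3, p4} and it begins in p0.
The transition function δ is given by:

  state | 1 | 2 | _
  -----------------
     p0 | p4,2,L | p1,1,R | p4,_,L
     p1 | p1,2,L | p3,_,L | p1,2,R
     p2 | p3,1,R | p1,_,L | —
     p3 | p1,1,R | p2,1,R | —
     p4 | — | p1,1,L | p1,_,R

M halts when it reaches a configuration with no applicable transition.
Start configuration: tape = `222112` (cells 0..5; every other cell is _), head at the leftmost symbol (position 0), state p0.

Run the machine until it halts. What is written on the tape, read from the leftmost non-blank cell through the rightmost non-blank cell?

p0 | [2]22112   read 2 → write 1, move R, go to p1
p1 | 1[2]2112   read 2 → write _, move L, go to p3
p3 | [1]_2112   read 1 → write 1, move R, go to p1
p1 | 1[_]2112   read _ → write 2, move R, go to p1
p1 | 12[2]112   read 2 → write _, move L, go to p3
p3 | 1[2]_112   read 2 → write 1, move R, go to p2
p2 | 11[_]112
The non-blank tape span at halt is 11_112.

11_112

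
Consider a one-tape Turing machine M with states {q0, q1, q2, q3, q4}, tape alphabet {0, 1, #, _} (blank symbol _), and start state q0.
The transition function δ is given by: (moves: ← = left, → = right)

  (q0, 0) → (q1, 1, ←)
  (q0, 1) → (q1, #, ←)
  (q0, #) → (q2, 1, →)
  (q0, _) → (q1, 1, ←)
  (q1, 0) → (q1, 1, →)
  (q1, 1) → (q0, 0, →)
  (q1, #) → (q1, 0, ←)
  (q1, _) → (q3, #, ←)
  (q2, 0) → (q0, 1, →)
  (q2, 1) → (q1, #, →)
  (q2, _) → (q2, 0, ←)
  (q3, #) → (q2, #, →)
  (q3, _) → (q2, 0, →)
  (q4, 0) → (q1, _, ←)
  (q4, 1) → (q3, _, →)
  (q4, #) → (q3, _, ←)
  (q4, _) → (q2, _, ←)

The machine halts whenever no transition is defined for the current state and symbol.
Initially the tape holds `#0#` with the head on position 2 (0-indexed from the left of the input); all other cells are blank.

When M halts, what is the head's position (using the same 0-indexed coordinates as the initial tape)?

state=q0 head=2 tape=#0[#]__   (q0,#)→(q2,1,→)
state=q2 head=3 tape=#01[_]_   (q2,_)→(q2,0,←)
state=q2 head=2 tape=#0[1]0_   (q2,1)→(q1,#,→)
state=q1 head=3 tape=#0#[0]_   (q1,0)→(q1,1,→)
state=q1 head=4 tape=#0#1[_]   (q1,_)→(q3,#,←)
state=q3 head=3 tape=#0#[1]#
At halt the head is at cell 3.

3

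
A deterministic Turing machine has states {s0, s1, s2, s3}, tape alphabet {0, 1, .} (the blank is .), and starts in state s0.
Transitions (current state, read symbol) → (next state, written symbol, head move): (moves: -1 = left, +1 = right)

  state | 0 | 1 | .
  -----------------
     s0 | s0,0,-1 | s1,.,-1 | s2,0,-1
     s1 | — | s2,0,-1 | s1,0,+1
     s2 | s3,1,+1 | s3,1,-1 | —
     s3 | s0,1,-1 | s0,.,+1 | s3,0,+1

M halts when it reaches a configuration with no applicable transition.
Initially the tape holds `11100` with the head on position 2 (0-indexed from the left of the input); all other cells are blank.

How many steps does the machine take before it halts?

16

state=s0 head=2 tape=..11[1]00   (s0,1)→(s1,.,-1)
state=s1 head=1 tape=..1[1].00   (s1,1)→(s2,0,-1)
state=s2 head=0 tape=..[1]0.00   (s2,1)→(s3,1,-1)
state=s3 head=-1 tape=.[.]10.00   (s3,.)→(s3,0,+1)
state=s3 head=0 tape=.0[1]0.00   (s3,1)→(s0,.,+1)
state=s0 head=1 tape=.0.[0].00   (s0,0)→(s0,0,-1)
state=s0 head=0 tape=.0[.]0.00   (s0,.)→(s2,0,-1)
state=s2 head=-1 tape=.[0]00.00   (s2,0)→(s3,1,+1)
state=s3 head=0 tape=.1[0]0.00   (s3,0)→(s0,1,-1)
state=s0 head=-1 tape=.[1]10.00   (s0,1)→(s1,.,-1)
state=s1 head=-2 tape=[.].10.00   (s1,.)→(s1,0,+1)
state=s1 head=-1 tape=0[.]10.00   (s1,.)→(s1,0,+1)
state=s1 head=0 tape=00[1]0.00   (s1,1)→(s2,0,-1)
state=s2 head=-1 tape=0[0]00.00   (s2,0)→(s3,1,+1)
state=s3 head=0 tape=01[0]0.00   (s3,0)→(s0,1,-1)
state=s0 head=-1 tape=0[1]10.00   (s0,1)→(s1,.,-1)
state=s1 head=-2 tape=[0].10.00
M halts after 16 transitions.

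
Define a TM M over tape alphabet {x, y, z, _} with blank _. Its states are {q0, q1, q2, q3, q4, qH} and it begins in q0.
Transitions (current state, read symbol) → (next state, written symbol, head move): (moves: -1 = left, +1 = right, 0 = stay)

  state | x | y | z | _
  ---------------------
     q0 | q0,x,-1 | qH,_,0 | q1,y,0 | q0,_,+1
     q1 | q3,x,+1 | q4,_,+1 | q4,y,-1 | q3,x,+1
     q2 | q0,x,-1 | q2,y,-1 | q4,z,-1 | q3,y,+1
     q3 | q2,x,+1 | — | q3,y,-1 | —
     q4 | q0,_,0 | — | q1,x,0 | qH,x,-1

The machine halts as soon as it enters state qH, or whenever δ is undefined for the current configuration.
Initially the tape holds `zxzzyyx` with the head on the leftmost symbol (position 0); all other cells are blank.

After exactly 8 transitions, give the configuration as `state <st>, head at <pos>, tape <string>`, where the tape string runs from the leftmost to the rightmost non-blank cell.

state q3, head at 4, tape xyyx

q0 | [z]xzzyyx   read z → write y, move 0, go to q1
q1 | [y]xzzyyx   read y → write _, move +1, go to q4
q4 | _[x]zzyyx   read x → write _, move 0, go to q0
q0 | _[_]zzyyx   read _ → write _, move +1, go to q0
q0 | __[z]zyyx   read z → write y, move 0, go to q1
q1 | __[y]zyyx   read y → write _, move +1, go to q4
q4 | ___[z]yyx   read z → write x, move 0, go to q1
q1 | ___[x]yyx   read x → write x, move +1, go to q3
q3 | ___x[y]yx
After 8 steps: state q3, head at 4, tape xyyx.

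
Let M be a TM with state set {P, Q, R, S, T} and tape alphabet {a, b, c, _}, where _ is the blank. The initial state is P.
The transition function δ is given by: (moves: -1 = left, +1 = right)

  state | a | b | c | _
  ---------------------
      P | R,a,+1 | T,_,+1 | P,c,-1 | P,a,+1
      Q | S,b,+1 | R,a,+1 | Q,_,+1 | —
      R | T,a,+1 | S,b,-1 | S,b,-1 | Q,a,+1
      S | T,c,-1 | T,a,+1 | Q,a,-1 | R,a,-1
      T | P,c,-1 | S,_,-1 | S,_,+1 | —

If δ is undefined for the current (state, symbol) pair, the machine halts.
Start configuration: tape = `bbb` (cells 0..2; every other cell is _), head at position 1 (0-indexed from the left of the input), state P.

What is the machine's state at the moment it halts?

T

state=P head=1 tape=___b[b]b   (P,b)→(T,_,+1)
state=T head=2 tape=___b_[b]   (T,b)→(S,_,-1)
state=S head=1 tape=___b[_]_   (S,_)→(R,a,-1)
state=R head=0 tape=___[b]a_   (R,b)→(S,b,-1)
state=S head=-1 tape=__[_]ba_   (S,_)→(R,a,-1)
state=R head=-2 tape=_[_]aba_   (R,_)→(Q,a,+1)
state=Q head=-1 tape=_a[a]ba_   (Q,a)→(S,b,+1)
state=S head=0 tape=_ab[b]a_   (S,b)→(T,a,+1)
state=T head=1 tape=_aba[a]_   (T,a)→(P,c,-1)
state=P head=0 tape=_ab[a]c_   (P,a)→(R,a,+1)
state=R head=1 tape=_aba[c]_   (R,c)→(S,b,-1)
state=S head=0 tape=_ab[a]b_   (S,a)→(T,c,-1)
state=T head=-1 tape=_a[b]cb_   (T,b)→(S,_,-1)
state=S head=-2 tape=_[a]_cb_   (S,a)→(T,c,-1)
state=T head=-3 tape=[_]c_cb_
No transition is defined for (T, _); M halts in state T.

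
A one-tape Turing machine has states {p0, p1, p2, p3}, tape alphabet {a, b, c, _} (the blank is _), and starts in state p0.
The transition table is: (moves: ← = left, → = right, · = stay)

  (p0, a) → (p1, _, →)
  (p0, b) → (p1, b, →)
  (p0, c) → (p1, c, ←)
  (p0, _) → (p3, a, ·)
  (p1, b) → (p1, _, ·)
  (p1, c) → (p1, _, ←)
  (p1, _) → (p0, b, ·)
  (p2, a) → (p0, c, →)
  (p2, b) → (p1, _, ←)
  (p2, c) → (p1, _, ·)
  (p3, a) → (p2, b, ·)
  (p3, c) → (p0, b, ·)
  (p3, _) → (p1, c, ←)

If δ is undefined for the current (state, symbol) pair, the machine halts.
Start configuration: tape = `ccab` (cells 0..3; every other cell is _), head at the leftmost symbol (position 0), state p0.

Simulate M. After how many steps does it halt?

15

state=p0 head=0 tape=_[c]cab   (p0,c)→(p1,c,←)
state=p1 head=-1 tape=[_]ccab   (p1,_)→(p0,b,·)
state=p0 head=-1 tape=[b]ccab   (p0,b)→(p1,b,→)
state=p1 head=0 tape=b[c]cab   (p1,c)→(p1,_,←)
state=p1 head=-1 tape=[b]_cab   (p1,b)→(p1,_,·)
state=p1 head=-1 tape=[_]_cab   (p1,_)→(p0,b,·)
state=p0 head=-1 tape=[b]_cab   (p0,b)→(p1,b,→)
state=p1 head=0 tape=b[_]cab   (p1,_)→(p0,b,·)
state=p0 head=0 tape=b[b]cab   (p0,b)→(p1,b,→)
state=p1 head=1 tape=bb[c]ab   (p1,c)→(p1,_,←)
state=p1 head=0 tape=b[b]_ab   (p1,b)→(p1,_,·)
state=p1 head=0 tape=b[_]_ab   (p1,_)→(p0,b,·)
state=p0 head=0 tape=b[b]_ab   (p0,b)→(p1,b,→)
state=p1 head=1 tape=bb[_]ab   (p1,_)→(p0,b,·)
state=p0 head=1 tape=bb[b]ab   (p0,b)→(p1,b,→)
state=p1 head=2 tape=bbb[a]b
M halts after 15 transitions.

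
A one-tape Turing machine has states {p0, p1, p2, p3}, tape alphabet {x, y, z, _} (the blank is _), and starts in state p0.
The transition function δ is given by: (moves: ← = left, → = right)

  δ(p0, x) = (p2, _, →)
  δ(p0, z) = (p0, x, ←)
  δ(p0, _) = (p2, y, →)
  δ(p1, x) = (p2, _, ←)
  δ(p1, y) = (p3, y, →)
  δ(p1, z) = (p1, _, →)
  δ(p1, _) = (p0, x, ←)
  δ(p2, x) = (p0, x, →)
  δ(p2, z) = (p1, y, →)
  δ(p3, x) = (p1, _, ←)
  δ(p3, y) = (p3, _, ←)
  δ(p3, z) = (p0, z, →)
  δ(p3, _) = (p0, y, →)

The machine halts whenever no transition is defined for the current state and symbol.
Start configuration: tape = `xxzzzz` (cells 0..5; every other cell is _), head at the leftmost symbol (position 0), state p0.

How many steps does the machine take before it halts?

15

p0 | [x]xzzzz__   read x → write _, move →, go to p2
p2 | _[x]zzzz__   read x → write x, move →, go to p0
p0 | _x[z]zzz__   read z → write x, move ←, go to p0
p0 | _[x]xzzz__   read x → write _, move →, go to p2
p2 | __[x]zzz__   read x → write x, move →, go to p0
p0 | __x[z]zz__   read z → write x, move ←, go to p0
p0 | __[x]xzz__   read x → write _, move →, go to p2
p2 | ___[x]zz__   read x → write x, move →, go to p0
p0 | ___x[z]z__   read z → write x, move ←, go to p0
p0 | ___[x]xz__   read x → write _, move →, go to p2
p2 | ____[x]z__   read x → write x, move →, go to p0
p0 | ____x[z]__   read z → write x, move ←, go to p0
p0 | ____[x]x__   read x → write _, move →, go to p2
p2 | _____[x]__   read x → write x, move →, go to p0
p0 | _____x[_]_   read _ → write y, move →, go to p2
p2 | _____xy[_]
M halts after 15 transitions.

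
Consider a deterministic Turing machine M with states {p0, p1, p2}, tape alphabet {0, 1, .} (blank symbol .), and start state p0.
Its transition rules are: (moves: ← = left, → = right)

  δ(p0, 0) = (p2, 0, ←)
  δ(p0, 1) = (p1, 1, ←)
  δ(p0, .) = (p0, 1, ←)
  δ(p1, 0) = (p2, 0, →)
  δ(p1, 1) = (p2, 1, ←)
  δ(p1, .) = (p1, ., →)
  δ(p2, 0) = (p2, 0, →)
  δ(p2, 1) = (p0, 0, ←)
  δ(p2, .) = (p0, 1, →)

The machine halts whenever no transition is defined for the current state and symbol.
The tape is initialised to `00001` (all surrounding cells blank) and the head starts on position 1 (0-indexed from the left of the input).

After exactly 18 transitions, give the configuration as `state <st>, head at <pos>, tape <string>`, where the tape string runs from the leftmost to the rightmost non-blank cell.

state p2, head at 5, tape 0000001

state=p0 head=1 tape=0[0]001..   (p0,0)→(p2,0,←)
state=p2 head=0 tape=[0]0001..   (p2,0)→(p2,0,→)
state=p2 head=1 tape=0[0]001..   (p2,0)→(p2,0,→)
state=p2 head=2 tape=00[0]01..   (p2,0)→(p2,0,→)
state=p2 head=3 tape=000[0]1..   (p2,0)→(p2,0,→)
state=p2 head=4 tape=0000[1]..   (p2,1)→(p0,0,←)
state=p0 head=3 tape=000[0]0..   (p0,0)→(p2,0,←)
state=p2 head=2 tape=00[0]00..   (p2,0)→(p2,0,→)
state=p2 head=3 tape=000[0]0..   (p2,0)→(p2,0,→)
state=p2 head=4 tape=0000[0]..   (p2,0)→(p2,0,→)
state=p2 head=5 tape=00000[.].   (p2,.)→(p0,1,→)
state=p0 head=6 tape=000001[.]   (p0,.)→(p0,1,←)
state=p0 head=5 tape=00000[1]1   (p0,1)→(p1,1,←)
state=p1 head=4 tape=0000[0]11   (p1,0)→(p2,0,→)
state=p2 head=5 tape=00000[1]1   (p2,1)→(p0,0,←)
state=p0 head=4 tape=0000[0]01   (p0,0)→(p2,0,←)
state=p2 head=3 tape=000[0]001   (p2,0)→(p2,0,→)
state=p2 head=4 tape=0000[0]01   (p2,0)→(p2,0,→)
state=p2 head=5 tape=00000[0]1
After 18 steps: state p2, head at 5, tape 0000001.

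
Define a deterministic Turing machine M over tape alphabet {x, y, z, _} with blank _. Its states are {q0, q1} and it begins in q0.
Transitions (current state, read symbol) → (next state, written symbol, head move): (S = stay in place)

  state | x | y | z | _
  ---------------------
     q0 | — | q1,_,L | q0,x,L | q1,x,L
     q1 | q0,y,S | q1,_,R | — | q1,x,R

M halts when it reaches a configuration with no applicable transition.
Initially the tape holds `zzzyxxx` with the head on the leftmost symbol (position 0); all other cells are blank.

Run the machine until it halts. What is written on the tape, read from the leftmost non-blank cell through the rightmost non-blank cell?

xxxxxzzyxxx

state=q0 head=0 tape=____[z]zzyxxx   (q0,z)→(q0,x,L)
state=q0 head=-1 tape=___[_]xzzyxxx   (q0,_)→(q1,x,L)
state=q1 head=-2 tape=__[_]xxzzyxxx   (q1,_)→(q1,x,R)
state=q1 head=-1 tape=__x[x]xzzyxxx   (q1,x)→(q0,y,S)
state=q0 head=-1 tape=__x[y]xzzyxxx   (q0,y)→(q1,_,L)
state=q1 head=-2 tape=__[x]_xzzyxxx   (q1,x)→(q0,y,S)
state=q0 head=-2 tape=__[y]_xzzyxxx   (q0,y)→(q1,_,L)
state=q1 head=-3 tape=_[_]__xzzyxxx   (q1,_)→(q1,x,R)
state=q1 head=-2 tape=_x[_]_xzzyxxx   (q1,_)→(q1,x,R)
state=q1 head=-1 tape=_xx[_]xzzyxxx   (q1,_)→(q1,x,R)
state=q1 head=0 tape=_xxx[x]zzyxxx   (q1,x)→(q0,y,S)
state=q0 head=0 tape=_xxx[y]zzyxxx   (q0,y)→(q1,_,L)
state=q1 head=-1 tape=_xx[x]_zzyxxx   (q1,x)→(q0,y,S)
state=q0 head=-1 tape=_xx[y]_zzyxxx   (q0,y)→(q1,_,L)
state=q1 head=-2 tape=_x[x]__zzyxxx   (q1,x)→(q0,y,S)
state=q0 head=-2 tape=_x[y]__zzyxxx   (q0,y)→(q1,_,L)
state=q1 head=-3 tape=_[x]___zzyxxx   (q1,x)→(q0,y,S)
state=q0 head=-3 tape=_[y]___zzyxxx   (q0,y)→(q1,_,L)
state=q1 head=-4 tape=[_]____zzyxxx   (q1,_)→(q1,x,R)
state=q1 head=-3 tape=x[_]___zzyxxx   (q1,_)→(q1,x,R)
state=q1 head=-2 tape=xx[_]__zzyxxx   (q1,_)→(q1,x,R)
state=q1 head=-1 tape=xxx[_]_zzyxxx   (q1,_)→(q1,x,R)
state=q1 head=0 tape=xxxx[_]zzyxxx   (q1,_)→(q1,x,R)
state=q1 head=1 tape=xxxxx[z]zyxxx
The non-blank tape span at halt is xxxxxzzyxxx.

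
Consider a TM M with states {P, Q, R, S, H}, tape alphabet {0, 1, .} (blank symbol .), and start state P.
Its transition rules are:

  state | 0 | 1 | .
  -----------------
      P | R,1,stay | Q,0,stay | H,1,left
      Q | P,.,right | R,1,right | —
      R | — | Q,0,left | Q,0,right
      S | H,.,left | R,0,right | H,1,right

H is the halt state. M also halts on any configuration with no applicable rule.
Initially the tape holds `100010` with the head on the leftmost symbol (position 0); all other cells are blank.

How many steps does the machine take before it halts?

4

state=P head=0 tape=[1]00010   (P,1)→(Q,0,stay)
state=Q head=0 tape=[0]00010   (Q,0)→(P,.,right)
state=P head=1 tape=.[0]0010   (P,0)→(R,1,stay)
state=R head=1 tape=.[1]0010   (R,1)→(Q,0,left)
state=Q head=0 tape=[.]00010
M halts after 4 transitions.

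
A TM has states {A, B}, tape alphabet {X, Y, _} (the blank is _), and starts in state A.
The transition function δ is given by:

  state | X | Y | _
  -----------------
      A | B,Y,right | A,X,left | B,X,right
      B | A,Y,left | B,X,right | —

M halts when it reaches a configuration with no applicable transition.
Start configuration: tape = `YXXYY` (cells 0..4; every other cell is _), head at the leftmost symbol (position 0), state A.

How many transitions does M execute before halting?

13

A | _[Y]XXYY_   read Y → write X, move left, go to A
A | [_]XXXYY_   read _ → write X, move right, go to B
B | X[X]XXYY_   read X → write Y, move left, go to A
A | [X]YXXYY_   read X → write Y, move right, go to B
B | Y[Y]XXYY_   read Y → write X, move right, go to B
B | YX[X]XYY_   read X → write Y, move left, go to A
A | Y[X]YXYY_   read X → write Y, move right, go to B
B | YY[Y]XYY_   read Y → write X, move right, go to B
B | YYX[X]YY_   read X → write Y, move left, go to A
A | YY[X]YYY_   read X → write Y, move right, go to B
B | YYY[Y]YY_   read Y → write X, move right, go to B
B | YYYX[Y]Y_   read Y → write X, move right, go to B
B | YYYXX[Y]_   read Y → write X, move right, go to B
B | YYYXXX[_]
M halts after 13 transitions.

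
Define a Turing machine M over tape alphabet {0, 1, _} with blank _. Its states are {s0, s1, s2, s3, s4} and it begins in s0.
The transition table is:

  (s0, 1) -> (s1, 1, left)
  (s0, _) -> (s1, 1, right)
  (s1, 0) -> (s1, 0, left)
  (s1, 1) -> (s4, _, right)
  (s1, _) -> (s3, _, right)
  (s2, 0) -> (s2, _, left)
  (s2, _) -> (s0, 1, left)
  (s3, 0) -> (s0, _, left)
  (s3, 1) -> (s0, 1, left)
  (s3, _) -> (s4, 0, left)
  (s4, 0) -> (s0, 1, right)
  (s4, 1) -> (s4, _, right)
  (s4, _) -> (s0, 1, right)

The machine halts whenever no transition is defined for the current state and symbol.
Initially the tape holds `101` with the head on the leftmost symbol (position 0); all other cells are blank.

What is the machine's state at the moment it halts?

s0

state=s0 head=0 tape=_[1]01____   (s0,1)→(s1,1,left)
state=s1 head=-1 tape=[_]101____   (s1,_)→(s3,_,right)
state=s3 head=0 tape=_[1]01____   (s3,1)→(s0,1,left)
state=s0 head=-1 tape=[_]101____   (s0,_)→(s1,1,right)
state=s1 head=0 tape=1[1]01____   (s1,1)→(s4,_,right)
state=s4 head=1 tape=1_[0]1____   (s4,0)→(s0,1,right)
state=s0 head=2 tape=1_1[1]____   (s0,1)→(s1,1,left)
state=s1 head=1 tape=1_[1]1____   (s1,1)→(s4,_,right)
state=s4 head=2 tape=1__[1]____   (s4,1)→(s4,_,right)
state=s4 head=3 tape=1___[_]___   (s4,_)→(s0,1,right)
state=s0 head=4 tape=1___1[_]__   (s0,_)→(s1,1,right)
state=s1 head=5 tape=1___11[_]_   (s1,_)→(s3,_,right)
state=s3 head=6 tape=1___11_[_]   (s3,_)→(s4,0,left)
state=s4 head=5 tape=1___11[_]0   (s4,_)→(s0,1,right)
state=s0 head=6 tape=1___111[0]
No transition is defined for (s0, 0); M halts in state s0.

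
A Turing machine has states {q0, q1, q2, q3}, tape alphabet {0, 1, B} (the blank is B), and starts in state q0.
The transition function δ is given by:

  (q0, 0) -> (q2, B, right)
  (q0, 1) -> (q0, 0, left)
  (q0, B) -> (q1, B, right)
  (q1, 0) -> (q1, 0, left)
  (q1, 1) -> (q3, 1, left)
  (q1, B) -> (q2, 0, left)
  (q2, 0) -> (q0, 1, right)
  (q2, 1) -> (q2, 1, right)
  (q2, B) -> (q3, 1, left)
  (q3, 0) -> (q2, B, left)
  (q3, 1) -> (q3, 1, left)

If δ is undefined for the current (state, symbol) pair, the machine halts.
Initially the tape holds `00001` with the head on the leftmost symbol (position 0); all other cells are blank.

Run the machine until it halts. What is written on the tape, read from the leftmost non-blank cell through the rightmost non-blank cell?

11B110

q0 | [0]0001BB   read 0 → write B, move right, go to q2
q2 | B[0]001BB   read 0 → write 1, move right, go to q0
q0 | B1[0]01BB   read 0 → write B, move right, go to q2
q2 | B1B[0]1BB   read 0 → write 1, move right, go to q0
q0 | B1B1[1]BB   read 1 → write 0, move left, go to q0
q0 | B1B[1]0BB   read 1 → write 0, move left, go to q0
q0 | B1[B]00BB   read B → write B, move right, go to q1
q1 | B1B[0]0BB   read 0 → write 0, move left, go to q1
q1 | B1[B]00BB   read B → write 0, move left, go to q2
q2 | B[1]000BB   read 1 → write 1, move right, go to q2
q2 | B1[0]00BB   read 0 → write 1, move right, go to q0
q0 | B11[0]0BB   read 0 → write B, move right, go to q2
q2 | B11B[0]BB   read 0 → write 1, move right, go to q0
q0 | B11B1[B]B   read B → write B, move right, go to q1
q1 | B11B1B[B]   read B → write 0, move left, go to q2
q2 | B11B1[B]0   read B → write 1, move left, go to q3
q3 | B11B[1]10   read 1 → write 1, move left, go to q3
q3 | B11[B]110
The non-blank tape span at halt is 11B110.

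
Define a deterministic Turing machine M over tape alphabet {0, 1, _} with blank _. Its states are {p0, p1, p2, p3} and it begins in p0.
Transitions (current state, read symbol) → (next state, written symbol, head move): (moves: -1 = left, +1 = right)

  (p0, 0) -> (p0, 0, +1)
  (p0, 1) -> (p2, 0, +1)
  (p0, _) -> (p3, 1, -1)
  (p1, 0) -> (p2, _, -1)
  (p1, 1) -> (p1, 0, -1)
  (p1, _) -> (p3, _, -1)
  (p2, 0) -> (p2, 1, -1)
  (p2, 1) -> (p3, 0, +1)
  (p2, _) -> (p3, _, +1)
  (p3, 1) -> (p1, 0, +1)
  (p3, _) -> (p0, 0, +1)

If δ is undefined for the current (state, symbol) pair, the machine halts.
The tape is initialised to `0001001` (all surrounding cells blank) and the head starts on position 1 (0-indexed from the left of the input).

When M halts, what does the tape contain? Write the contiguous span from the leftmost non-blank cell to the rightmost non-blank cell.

00000_1

p0 | _0[0]01001   read 0 → write 0, move +1, go to p0
p0 | _00[0]1001   read 0 → write 0, move +1, go to p0
p0 | _000[1]001   read 1 → write 0, move +1, go to p2
p2 | _0000[0]01   read 0 → write 1, move -1, go to p2
p2 | _000[0]101   read 0 → write 1, move -1, go to p2
p2 | _00[0]1101   read 0 → write 1, move -1, go to p2
p2 | _0[0]11101   read 0 → write 1, move -1, go to p2
p2 | _[0]111101   read 0 → write 1, move -1, go to p2
p2 | [_]1111101   read _ → write _, move +1, go to p3
p3 | _[1]111101   read 1 → write 0, move +1, go to p1
p1 | _0[1]11101   read 1 → write 0, move -1, go to p1
p1 | _[0]011101   read 0 → write _, move -1, go to p2
p2 | [_]_011101   read _ → write _, move +1, go to p3
p3 | _[_]011101   read _ → write 0, move +1, go to p0
p0 | _0[0]11101   read 0 → write 0, move +1, go to p0
p0 | _00[1]1101   read 1 → write 0, move +1, go to p2
p2 | _000[1]101   read 1 → write 0, move +1, go to p3
p3 | _0000[1]01   read 1 → write 0, move +1, go to p1
p1 | _00000[0]1   read 0 → write _, move -1, go to p2
p2 | _0000[0]_1   read 0 → write 1, move -1, go to p2
p2 | _000[0]1_1   read 0 → write 1, move -1, go to p2
p2 | _00[0]11_1   read 0 → write 1, move -1, go to p2
p2 | _0[0]111_1   read 0 → write 1, move -1, go to p2
p2 | _[0]1111_1   read 0 → write 1, move -1, go to p2
p2 | [_]11111_1   read _ → write _, move +1, go to p3
p3 | _[1]1111_1   read 1 → write 0, move +1, go to p1
p1 | _0[1]111_1   read 1 → write 0, move -1, go to p1
p1 | _[0]0111_1   read 0 → write _, move -1, go to p2
p2 | [_]_0111_1   read _ → write _, move +1, go to p3
p3 | _[_]0111_1   read _ → write 0, move +1, go to p0
p0 | _0[0]111_1   read 0 → write 0, move +1, go to p0
p0 | _00[1]11_1   read 1 → write 0, move +1, go to p2
p2 | _000[1]1_1   read 1 → write 0, move +1, go to p3
p3 | _0000[1]_1   read 1 → write 0, move +1, go to p1
p1 | _00000[_]1   read _ → write _, move -1, go to p3
p3 | _0000[0]_1
The non-blank tape span at halt is 00000_1.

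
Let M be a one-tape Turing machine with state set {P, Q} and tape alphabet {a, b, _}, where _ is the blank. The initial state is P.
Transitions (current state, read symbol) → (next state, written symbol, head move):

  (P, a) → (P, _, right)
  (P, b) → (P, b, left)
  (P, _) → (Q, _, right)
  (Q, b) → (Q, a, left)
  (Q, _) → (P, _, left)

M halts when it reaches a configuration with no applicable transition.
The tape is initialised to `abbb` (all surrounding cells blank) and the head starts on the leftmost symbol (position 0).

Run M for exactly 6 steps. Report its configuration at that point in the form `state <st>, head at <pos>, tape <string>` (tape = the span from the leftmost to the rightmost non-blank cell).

state Q, head at 0, tape abb

P | _[a]bbb   read a → write _, move right, go to P
P | __[b]bb   read b → write b, move left, go to P
P | _[_]bbb   read _ → write _, move right, go to Q
Q | __[b]bb   read b → write a, move left, go to Q
Q | _[_]abb   read _ → write _, move left, go to P
P | [_]_abb   read _ → write _, move right, go to Q
Q | _[_]abb
After 6 steps: state Q, head at 0, tape abb.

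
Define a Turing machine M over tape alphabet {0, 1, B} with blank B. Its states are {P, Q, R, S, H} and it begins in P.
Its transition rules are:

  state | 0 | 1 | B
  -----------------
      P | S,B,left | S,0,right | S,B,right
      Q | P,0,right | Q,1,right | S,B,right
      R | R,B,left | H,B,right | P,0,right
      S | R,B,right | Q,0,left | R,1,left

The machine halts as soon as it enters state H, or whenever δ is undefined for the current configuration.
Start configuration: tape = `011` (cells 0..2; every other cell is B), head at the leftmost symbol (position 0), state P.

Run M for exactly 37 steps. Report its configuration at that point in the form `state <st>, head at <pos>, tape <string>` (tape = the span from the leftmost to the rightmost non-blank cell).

state R, head at 3, tape 00B000011

state=P head=0 tape=BBB[0]11BBB   (P,0)→(S,B,left)
state=S head=-1 tape=BB[B]B11BBB   (S,B)→(R,1,left)
state=R head=-2 tape=B[B]1B11BBB   (R,B)→(P,0,right)
state=P head=-1 tape=B0[1]B11BBB   (P,1)→(S,0,right)
state=S head=0 tape=B00[B]11BBB   (S,B)→(R,1,left)
state=R head=-1 tape=B0[0]111BBB   (R,0)→(R,B,left)
state=R head=-2 tape=B[0]B111BBB   (R,0)→(R,B,left)
state=R head=-3 tape=[B]BB111BBB   (R,B)→(P,0,right)
state=P head=-2 tape=0[B]B111BBB   (P,B)→(S,B,right)
state=S head=-1 tape=0B[B]111BBB   (S,B)→(R,1,left)
state=R head=-2 tape=0[B]1111BBB   (R,B)→(P,0,right)
state=P head=-1 tape=00[1]111BBB   (P,1)→(S,0,right)
state=S head=0 tape=000[1]11BBB   (S,1)→(Q,0,left)
state=Q head=-1 tape=00[0]011BBB   (Q,0)→(P,0,right)
state=P head=0 tape=000[0]11BBB   (P,0)→(S,B,left)
state=S head=-1 tape=00[0]B11BBB   (S,0)→(R,B,right)
state=R head=0 tape=00B[B]11BBB   (R,B)→(P,0,right)
state=P head=1 tape=00B0[1]1BBB   (P,1)→(S,0,right)
state=S head=2 tape=00B00[1]BBB   (S,1)→(Q,0,left)
state=Q head=1 tape=00B0[0]0BBB   (Q,0)→(P,0,right)
state=P head=2 tape=00B00[0]BBB   (P,0)→(S,B,left)
state=S head=1 tape=00B0[0]BBBB   (S,0)→(R,B,right)
state=R head=2 tape=00B0B[B]BBB   (R,B)→(P,0,right)
state=P head=3 tape=00B0B0[B]BB   (P,B)→(S,B,right)
state=S head=4 tape=00B0B0B[B]B   (S,B)→(R,1,left)
state=R head=3 tape=00B0B0[B]1B   (R,B)→(P,0,right)
state=P head=4 tape=00B0B00[1]B   (P,1)→(S,0,right)
state=S head=5 tape=00B0B000[B]   (S,B)→(R,1,left)
state=R head=4 tape=00B0B00[0]1   (R,0)→(R,B,left)
state=R head=3 tape=00B0B0[0]B1   (R,0)→(R,B,left)
state=R head=2 tape=00B0B[0]BB1   (R,0)→(R,B,left)
state=R head=1 tape=00B0[B]BBB1   (R,B)→(P,0,right)
state=P head=2 tape=00B00[B]BB1   (P,B)→(S,B,right)
state=S head=3 tape=00B00B[B]B1   (S,B)→(R,1,left)
state=R head=2 tape=00B00[B]1B1   (R,B)→(P,0,right)
state=P head=3 tape=00B000[1]B1   (P,1)→(S,0,right)
state=S head=4 tape=00B0000[B]1   (S,B)→(R,1,left)
state=R head=3 tape=00B000[0]11
After 37 steps: state R, head at 3, tape 00B000011.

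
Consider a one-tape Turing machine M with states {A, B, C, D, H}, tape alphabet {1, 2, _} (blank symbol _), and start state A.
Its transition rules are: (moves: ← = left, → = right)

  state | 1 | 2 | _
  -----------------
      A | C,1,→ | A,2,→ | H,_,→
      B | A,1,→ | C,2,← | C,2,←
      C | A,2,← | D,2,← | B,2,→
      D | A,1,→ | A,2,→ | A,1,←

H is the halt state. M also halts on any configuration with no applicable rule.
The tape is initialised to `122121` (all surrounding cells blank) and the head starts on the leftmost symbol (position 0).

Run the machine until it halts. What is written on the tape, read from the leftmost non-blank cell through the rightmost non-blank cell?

A | [1]22121____   read 1 → write 1, move →, go to C
C | 1[2]2121____   read 2 → write 2, move ←, go to D
D | [1]22121____   read 1 → write 1, move →, go to A
A | 1[2]2121____   read 2 → write 2, move →, go to A
A | 12[2]121____   read 2 → write 2, move →, go to A
A | 122[1]21____   read 1 → write 1, move →, go to C
C | 1221[2]1____   read 2 → write 2, move ←, go to D
D | 122[1]21____   read 1 → write 1, move →, go to A
A | 1221[2]1____   read 2 → write 2, move →, go to A
A | 12212[1]____   read 1 → write 1, move →, go to C
C | 122121[_]___   read _ → write 2, move →, go to B
B | 1221212[_]__   read _ → write 2, move ←, go to C
C | 122121[2]2__   read 2 → write 2, move ←, go to D
D | 12212[1]22__   read 1 → write 1, move →, go to A
A | 122121[2]2__   read 2 → write 2, move →, go to A
A | 1221212[2]__   read 2 → write 2, move →, go to A
A | 12212122[_]_   read _ → write _, move →, go to H
H | 12212122_[_]
The non-blank tape span at halt is 12212122.

12212122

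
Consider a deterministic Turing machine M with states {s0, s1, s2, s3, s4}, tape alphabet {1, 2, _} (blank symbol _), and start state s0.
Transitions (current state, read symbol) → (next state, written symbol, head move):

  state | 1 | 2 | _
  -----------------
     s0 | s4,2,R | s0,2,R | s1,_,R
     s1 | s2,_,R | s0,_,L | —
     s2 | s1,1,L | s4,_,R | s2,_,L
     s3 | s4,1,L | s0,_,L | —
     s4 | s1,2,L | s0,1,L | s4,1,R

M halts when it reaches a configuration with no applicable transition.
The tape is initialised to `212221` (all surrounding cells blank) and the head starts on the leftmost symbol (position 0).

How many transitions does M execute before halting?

17

state=s0 head=0 tape=[2]12221   (s0,2)→(s0,2,R)
state=s0 head=1 tape=2[1]2221   (s0,1)→(s4,2,R)
state=s4 head=2 tape=22[2]221   (s4,2)→(s0,1,L)
state=s0 head=1 tape=2[2]1221   (s0,2)→(s0,2,R)
state=s0 head=2 tape=22[1]221   (s0,1)→(s4,2,R)
state=s4 head=3 tape=222[2]21   (s4,2)→(s0,1,L)
state=s0 head=2 tape=22[2]121   (s0,2)→(s0,2,R)
state=s0 head=3 tape=222[1]21   (s0,1)→(s4,2,R)
state=s4 head=4 tape=2222[2]1   (s4,2)→(s0,1,L)
state=s0 head=3 tape=222[2]11   (s0,2)→(s0,2,R)
state=s0 head=4 tape=2222[1]1   (s0,1)→(s4,2,R)
state=s4 head=5 tape=22222[1]   (s4,1)→(s1,2,L)
state=s1 head=4 tape=2222[2]2   (s1,2)→(s0,_,L)
state=s0 head=3 tape=222[2]_2   (s0,2)→(s0,2,R)
state=s0 head=4 tape=2222[_]2   (s0,_)→(s1,_,R)
state=s1 head=5 tape=2222_[2]   (s1,2)→(s0,_,L)
state=s0 head=4 tape=2222[_]_   (s0,_)→(s1,_,R)
state=s1 head=5 tape=2222_[_]
M halts after 17 transitions.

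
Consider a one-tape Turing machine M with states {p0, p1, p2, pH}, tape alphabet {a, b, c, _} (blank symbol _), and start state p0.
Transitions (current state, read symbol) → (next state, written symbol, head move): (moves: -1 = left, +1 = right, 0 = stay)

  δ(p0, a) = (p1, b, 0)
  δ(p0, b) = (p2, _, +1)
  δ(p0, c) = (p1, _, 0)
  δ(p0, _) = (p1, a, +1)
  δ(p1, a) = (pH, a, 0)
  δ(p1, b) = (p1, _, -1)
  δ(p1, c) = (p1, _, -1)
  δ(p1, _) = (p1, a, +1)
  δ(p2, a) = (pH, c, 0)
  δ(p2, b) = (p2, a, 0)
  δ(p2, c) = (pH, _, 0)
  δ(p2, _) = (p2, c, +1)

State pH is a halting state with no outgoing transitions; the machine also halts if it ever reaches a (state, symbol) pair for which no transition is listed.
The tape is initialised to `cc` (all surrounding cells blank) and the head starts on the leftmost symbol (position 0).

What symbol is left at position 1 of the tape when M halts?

p0 | [c]c   read c → write _, move 0, go to p1
p1 | [_]c   read _ → write a, move +1, go to p1
p1 | a[c]   read c → write _, move -1, go to p1
p1 | [a]_   read a → write a, move 0, go to pH
pH | [a]_
Cell 1 holds _ when M halts.

_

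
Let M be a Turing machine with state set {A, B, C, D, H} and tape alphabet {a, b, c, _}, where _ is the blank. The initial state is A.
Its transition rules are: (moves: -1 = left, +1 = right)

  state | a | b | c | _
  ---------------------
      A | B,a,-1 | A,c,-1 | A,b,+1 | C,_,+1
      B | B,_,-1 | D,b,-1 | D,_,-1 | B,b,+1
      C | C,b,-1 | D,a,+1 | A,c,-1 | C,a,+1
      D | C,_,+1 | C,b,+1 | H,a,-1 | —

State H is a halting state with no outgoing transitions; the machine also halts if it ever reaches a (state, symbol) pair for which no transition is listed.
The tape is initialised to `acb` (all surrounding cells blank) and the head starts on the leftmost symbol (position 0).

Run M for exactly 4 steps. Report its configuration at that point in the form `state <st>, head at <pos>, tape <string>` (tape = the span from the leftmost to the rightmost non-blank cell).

state=A head=0 tape=__[a]cb   (A,a)→(B,a,-1)
state=B head=-1 tape=_[_]acb   (B,_)→(B,b,+1)
state=B head=0 tape=_b[a]cb   (B,a)→(B,_,-1)
state=B head=-1 tape=_[b]_cb   (B,b)→(D,b,-1)
state=D head=-2 tape=[_]b_cb
After 4 steps: state D, head at -2, tape b_cb.

state D, head at -2, tape b_cb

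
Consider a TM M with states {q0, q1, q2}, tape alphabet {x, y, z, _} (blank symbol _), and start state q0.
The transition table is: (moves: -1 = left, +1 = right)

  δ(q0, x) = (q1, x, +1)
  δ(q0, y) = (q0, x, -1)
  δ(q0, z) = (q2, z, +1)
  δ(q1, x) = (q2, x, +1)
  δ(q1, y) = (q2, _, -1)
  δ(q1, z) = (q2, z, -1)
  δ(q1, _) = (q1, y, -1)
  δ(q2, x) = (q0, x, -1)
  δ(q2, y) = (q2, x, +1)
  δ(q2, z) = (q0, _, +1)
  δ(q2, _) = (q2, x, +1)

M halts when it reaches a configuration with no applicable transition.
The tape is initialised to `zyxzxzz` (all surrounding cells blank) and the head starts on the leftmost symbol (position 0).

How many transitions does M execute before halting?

9

q0 | [z]yxzxzz   read z → write z, move +1, go to q2
q2 | z[y]xzxzz   read y → write x, move +1, go to q2
q2 | zx[x]zxzz   read x → write x, move -1, go to q0
q0 | z[x]xzxzz   read x → write x, move +1, go to q1
q1 | zx[x]zxzz   read x → write x, move +1, go to q2
q2 | zxx[z]xzz   read z → write _, move +1, go to q0
q0 | zxx_[x]zz   read x → write x, move +1, go to q1
q1 | zxx_x[z]z   read z → write z, move -1, go to q2
q2 | zxx_[x]zz   read x → write x, move -1, go to q0
q0 | zxx[_]xzz
M halts after 9 transitions.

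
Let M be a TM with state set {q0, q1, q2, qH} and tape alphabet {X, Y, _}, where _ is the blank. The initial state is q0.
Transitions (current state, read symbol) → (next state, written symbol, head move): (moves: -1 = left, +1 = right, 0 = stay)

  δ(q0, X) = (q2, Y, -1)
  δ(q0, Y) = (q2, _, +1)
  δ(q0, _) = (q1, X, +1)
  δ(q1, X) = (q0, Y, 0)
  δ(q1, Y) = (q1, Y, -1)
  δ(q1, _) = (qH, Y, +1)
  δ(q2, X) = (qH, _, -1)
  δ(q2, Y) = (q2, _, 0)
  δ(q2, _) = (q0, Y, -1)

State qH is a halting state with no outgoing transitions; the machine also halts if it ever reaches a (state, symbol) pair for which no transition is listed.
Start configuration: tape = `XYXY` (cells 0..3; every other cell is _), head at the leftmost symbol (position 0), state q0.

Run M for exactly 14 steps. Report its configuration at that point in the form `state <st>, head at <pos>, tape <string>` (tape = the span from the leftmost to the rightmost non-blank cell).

state q0, head at -2, tape YYYXY

q0 | __[X]YXY   read X → write Y, move -1, go to q2
q2 | _[_]YYXY   read _ → write Y, move -1, go to q0
q0 | [_]YYYXY   read _ → write X, move +1, go to q1
q1 | X[Y]YYXY   read Y → write Y, move -1, go to q1
q1 | [X]YYYXY   read X → write Y, move 0, go to q0
q0 | [Y]YYYXY   read Y → write _, move +1, go to q2
q2 | _[Y]YYXY   read Y → write _, move 0, go to q2
q2 | _[_]YYXY   read _ → write Y, move -1, go to q0
q0 | [_]YYYXY   read _ → write X, move +1, go to q1
q1 | X[Y]YYXY   read Y → write Y, move -1, go to q1
q1 | [X]YYYXY   read X → write Y, move 0, go to q0
q0 | [Y]YYYXY   read Y → write _, move +1, go to q2
q2 | _[Y]YYXY   read Y → write _, move 0, go to q2
q2 | _[_]YYXY   read _ → write Y, move -1, go to q0
q0 | [_]YYYXY
After 14 steps: state q0, head at -2, tape YYYXY.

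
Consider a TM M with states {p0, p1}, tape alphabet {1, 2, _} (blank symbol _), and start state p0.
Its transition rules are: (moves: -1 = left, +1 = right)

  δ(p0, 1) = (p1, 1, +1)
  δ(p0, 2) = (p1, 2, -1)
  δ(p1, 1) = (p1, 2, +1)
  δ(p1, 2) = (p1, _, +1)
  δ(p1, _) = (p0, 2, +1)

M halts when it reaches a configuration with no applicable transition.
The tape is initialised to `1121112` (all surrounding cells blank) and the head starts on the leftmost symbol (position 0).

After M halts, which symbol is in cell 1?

2

state=p0 head=0 tape=[1]121112__   (p0,1)→(p1,1,+1)
state=p1 head=1 tape=1[1]21112__   (p1,1)→(p1,2,+1)
state=p1 head=2 tape=12[2]1112__   (p1,2)→(p1,_,+1)
state=p1 head=3 tape=12_[1]112__   (p1,1)→(p1,2,+1)
state=p1 head=4 tape=12_2[1]12__   (p1,1)→(p1,2,+1)
state=p1 head=5 tape=12_22[1]2__   (p1,1)→(p1,2,+1)
state=p1 head=6 tape=12_222[2]__   (p1,2)→(p1,_,+1)
state=p1 head=7 tape=12_222_[_]_   (p1,_)→(p0,2,+1)
state=p0 head=8 tape=12_222_2[_]
Cell 1 holds 2 when M halts.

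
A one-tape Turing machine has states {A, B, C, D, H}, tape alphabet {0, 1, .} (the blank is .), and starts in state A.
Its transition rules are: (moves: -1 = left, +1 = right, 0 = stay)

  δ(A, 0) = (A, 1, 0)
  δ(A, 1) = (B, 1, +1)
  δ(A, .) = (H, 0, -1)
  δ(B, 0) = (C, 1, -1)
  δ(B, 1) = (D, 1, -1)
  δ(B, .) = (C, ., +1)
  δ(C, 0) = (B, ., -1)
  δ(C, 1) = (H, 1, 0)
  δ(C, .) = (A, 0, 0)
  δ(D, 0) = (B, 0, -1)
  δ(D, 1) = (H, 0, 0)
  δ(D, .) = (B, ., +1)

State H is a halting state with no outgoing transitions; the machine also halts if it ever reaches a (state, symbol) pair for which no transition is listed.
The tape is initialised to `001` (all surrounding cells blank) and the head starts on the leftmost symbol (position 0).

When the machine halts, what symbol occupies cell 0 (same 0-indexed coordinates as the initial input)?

1

state=A head=0 tape=[0]01   (A,0)→(A,1,0)
state=A head=0 tape=[1]01   (A,1)→(B,1,+1)
state=B head=1 tape=1[0]1   (B,0)→(C,1,-1)
state=C head=0 tape=[1]11   (C,1)→(H,1,0)
state=H head=0 tape=[1]11
Cell 0 holds 1 when M halts.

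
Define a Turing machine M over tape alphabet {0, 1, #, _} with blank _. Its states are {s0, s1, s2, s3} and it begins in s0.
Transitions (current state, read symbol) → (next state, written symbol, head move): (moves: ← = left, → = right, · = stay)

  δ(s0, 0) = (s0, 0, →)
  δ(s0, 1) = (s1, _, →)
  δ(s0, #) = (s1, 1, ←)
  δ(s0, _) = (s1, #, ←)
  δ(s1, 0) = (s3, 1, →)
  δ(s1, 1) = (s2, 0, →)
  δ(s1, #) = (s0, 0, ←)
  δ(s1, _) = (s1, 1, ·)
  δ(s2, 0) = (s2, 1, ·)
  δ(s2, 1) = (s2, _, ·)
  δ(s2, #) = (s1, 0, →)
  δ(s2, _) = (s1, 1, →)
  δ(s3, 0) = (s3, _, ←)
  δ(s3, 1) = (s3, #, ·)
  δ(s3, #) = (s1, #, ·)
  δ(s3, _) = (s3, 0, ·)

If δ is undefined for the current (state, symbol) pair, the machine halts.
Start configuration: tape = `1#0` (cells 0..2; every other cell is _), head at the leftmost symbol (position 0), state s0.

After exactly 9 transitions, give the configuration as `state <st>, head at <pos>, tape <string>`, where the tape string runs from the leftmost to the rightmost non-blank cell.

s0 | _[1]#0   read 1 → write _, move →, go to s1
s1 | __[#]0   read # → write 0, move ←, go to s0
s0 | _[_]00   read _ → write #, move ←, go to s1
s1 | [_]#00   read _ → write 1, move ·, go to s1
s1 | [1]#00   read 1 → write 0, move →, go to s2
s2 | 0[#]00   read # → write 0, move →, go to s1
s1 | 00[0]0   read 0 → write 1, move →, go to s3
s3 | 001[0]   read 0 → write _, move ←, go to s3
s3 | 00[1]_   read 1 → write #, move ·, go to s3
s3 | 00[#]_
After 9 steps: state s3, head at 1, tape 00#.

state s3, head at 1, tape 00#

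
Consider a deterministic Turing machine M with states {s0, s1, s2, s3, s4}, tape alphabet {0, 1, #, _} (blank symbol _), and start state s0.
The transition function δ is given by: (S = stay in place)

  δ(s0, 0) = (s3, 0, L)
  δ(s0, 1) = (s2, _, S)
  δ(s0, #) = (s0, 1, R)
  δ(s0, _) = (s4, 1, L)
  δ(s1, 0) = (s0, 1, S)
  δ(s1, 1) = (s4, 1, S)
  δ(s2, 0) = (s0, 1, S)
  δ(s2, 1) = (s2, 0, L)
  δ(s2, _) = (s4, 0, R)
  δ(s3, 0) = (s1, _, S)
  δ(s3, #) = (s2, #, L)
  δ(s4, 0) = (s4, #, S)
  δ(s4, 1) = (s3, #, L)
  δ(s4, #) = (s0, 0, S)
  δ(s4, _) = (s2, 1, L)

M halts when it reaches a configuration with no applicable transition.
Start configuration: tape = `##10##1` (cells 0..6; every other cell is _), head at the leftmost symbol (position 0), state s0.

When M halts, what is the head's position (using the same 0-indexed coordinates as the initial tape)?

2

state=s0 head=0 tape=[#]#10##1   (s0,#)→(s0,1,R)
state=s0 head=1 tape=1[#]10##1   (s0,#)→(s0,1,R)
state=s0 head=2 tape=11[1]0##1   (s0,1)→(s2,_,S)
state=s2 head=2 tape=11[_]0##1   (s2,_)→(s4,0,R)
state=s4 head=3 tape=110[0]##1   (s4,0)→(s4,#,S)
state=s4 head=3 tape=110[#]##1   (s4,#)→(s0,0,S)
state=s0 head=3 tape=110[0]##1   (s0,0)→(s3,0,L)
state=s3 head=2 tape=11[0]0##1   (s3,0)→(s1,_,S)
state=s1 head=2 tape=11[_]0##1
At halt the head is at cell 2.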